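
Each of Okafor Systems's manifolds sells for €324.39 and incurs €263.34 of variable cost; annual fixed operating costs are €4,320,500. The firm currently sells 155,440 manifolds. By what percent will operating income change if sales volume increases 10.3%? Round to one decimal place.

At 155,440 units, contribution = 155,440 × €61.05 = €9,489,612.00.
Subtracting fixed costs: EBIT = €9,489,612.00 − €4,320,500 = €5,169,112.00.
So DOL = total CM / EBIT = €9,489,612.00 / €5,169,112.00 = 1.8358.
Operating income changes by 1.8358 × +10.3% = +18.9%.

+18.9%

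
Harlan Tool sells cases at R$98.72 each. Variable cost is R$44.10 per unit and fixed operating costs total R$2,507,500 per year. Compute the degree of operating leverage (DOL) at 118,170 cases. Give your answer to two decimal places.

Contribution at this volume is 118,170 × R$54.62 = R$6,454,445.40.
Operating income = contribution − fixed costs = R$6,454,445.40 − R$2,507,500 = R$3,946,945.40.
Degree of operating leverage = R$6,454,445.40 / R$3,946,945.40 = 1.6353.

1.64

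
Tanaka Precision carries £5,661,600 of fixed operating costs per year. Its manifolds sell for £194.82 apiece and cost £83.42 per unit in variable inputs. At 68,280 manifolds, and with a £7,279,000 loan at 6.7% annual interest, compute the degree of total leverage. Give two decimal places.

Contribution at this volume is 68,280 × £111.40 = £7,606,392.00.
Subtracting fixed costs: EBIT = £7,606,392.00 − £5,661,600 = £1,944,792.00. Interest = £487,693.00.
DOL = £7,606,392.00 ÷ £1,944,792.00 = 3.9112; DFL = £1,944,792.00 ÷ £1,457,099.00 = 1.3347.
DCL = DOL × DFL = 3.9112 × 1.3347 = 5.2203.

5.22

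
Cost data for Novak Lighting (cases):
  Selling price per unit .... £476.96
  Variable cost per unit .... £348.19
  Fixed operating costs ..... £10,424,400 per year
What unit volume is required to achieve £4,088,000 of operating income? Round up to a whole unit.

Each unit contributes £476.96 − £348.19 = £128.77.
Required volume = (fixed costs + target profit) ÷ CM = (£10,424,400 + £4,088,000) ÷ £128.77 = 112,700.16, so 112,701 cases.

112,701 cases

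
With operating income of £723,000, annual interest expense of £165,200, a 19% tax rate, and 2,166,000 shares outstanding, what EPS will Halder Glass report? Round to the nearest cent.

Pre-tax income = £723,000 − £165,200.00 = £557,800.00.
Net income = £557,800.00 × (1 − 0.19) = £451,818.00.
EPS = £451,818.00 ÷ 2,166,000 = £0.21.

£0.21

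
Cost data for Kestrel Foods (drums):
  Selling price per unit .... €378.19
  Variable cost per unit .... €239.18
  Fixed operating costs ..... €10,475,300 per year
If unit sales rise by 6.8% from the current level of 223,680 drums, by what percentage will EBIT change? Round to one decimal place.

Total contribution margin = 223,680 × €139.01 = €31,093,756.80.
EBIT = €31,093,756.80 − €10,475,300 = €20,618,456.80.
Degree of operating leverage = €31,093,756.80 / €20,618,456.80 = 1.5081.
%ΔEBIT = DOL × %ΔSales = 1.5081 × +6.8% = +10.3%.

+10.3%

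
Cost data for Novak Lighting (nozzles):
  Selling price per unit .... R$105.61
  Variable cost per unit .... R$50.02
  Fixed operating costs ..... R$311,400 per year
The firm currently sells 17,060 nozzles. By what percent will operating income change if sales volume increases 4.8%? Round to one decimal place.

Total contribution margin = 17,060 × R$55.59 = R$948,365.40.
EBIT = R$948,365.40 − R$311,400 = R$636,965.40.
DOL = contribution ÷ EBIT = R$948,365.40 ÷ R$636,965.40 = 1.4889.
%ΔEBIT = DOL × %ΔSales = 1.4889 × +4.8% = +7.1%.

+7.1%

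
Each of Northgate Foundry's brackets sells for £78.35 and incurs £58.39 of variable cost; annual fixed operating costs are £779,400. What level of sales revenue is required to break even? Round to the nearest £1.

Contribution margin per unit = £78.35 − £58.39 = £19.96, a CM ratio of £19.96 ÷ £78.35 = 0.2548.
Break-even revenue = fixed costs × price ÷ CM = £779,400 × £78.35 ÷ £19.96 = £3,059,418.

£3,059,418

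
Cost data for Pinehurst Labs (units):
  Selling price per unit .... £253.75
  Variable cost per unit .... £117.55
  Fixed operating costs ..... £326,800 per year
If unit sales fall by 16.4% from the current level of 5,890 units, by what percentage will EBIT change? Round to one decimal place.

-27.7%

Total contribution margin = 5,890 × £136.20 = £802,218.00.
Operating income = contribution − fixed costs = £802,218.00 − £326,800 = £475,418.00.
Degree of operating leverage = £802,218.00 / £475,418.00 = 1.6874.
Operating income changes by 1.6874 × -16.4% = -27.7%.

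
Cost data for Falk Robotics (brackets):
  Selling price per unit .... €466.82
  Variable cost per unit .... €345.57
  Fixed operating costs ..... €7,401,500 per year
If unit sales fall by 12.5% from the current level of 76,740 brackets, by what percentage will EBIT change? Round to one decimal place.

-61.1%

Contribution at this volume is 76,740 × €121.25 = €9,304,725.00.
Subtracting fixed costs: EBIT = €9,304,725.00 − €7,401,500 = €1,903,225.00.
Degree of operating leverage = €9,304,725.00 / €1,903,225.00 = 4.8889.
So EBIT moves 4.8889 × (-12.5%) = -61.1%.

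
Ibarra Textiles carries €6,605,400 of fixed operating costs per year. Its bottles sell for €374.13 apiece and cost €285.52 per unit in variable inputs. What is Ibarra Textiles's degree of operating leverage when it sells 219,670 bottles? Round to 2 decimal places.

1.51

At 219,670 units, contribution = 219,670 × €88.61 = €19,464,958.70.
Operating income = contribution − fixed costs = €19,464,958.70 − €6,605,400 = €12,859,558.70.
DOL = contribution ÷ EBIT = €19,464,958.70 ÷ €12,859,558.70 = 1.5137.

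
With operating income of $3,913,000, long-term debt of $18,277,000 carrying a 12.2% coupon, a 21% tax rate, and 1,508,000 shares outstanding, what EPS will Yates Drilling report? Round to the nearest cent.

Pre-tax income = $3,913,000 − $2,229,794.00 = $1,683,206.00.
After tax at 21%: net income = $1,683,206.00 × 0.79 = $1,329,732.74.
EPS = $1,329,732.74 ÷ 1,508,000 = $0.88.

$0.88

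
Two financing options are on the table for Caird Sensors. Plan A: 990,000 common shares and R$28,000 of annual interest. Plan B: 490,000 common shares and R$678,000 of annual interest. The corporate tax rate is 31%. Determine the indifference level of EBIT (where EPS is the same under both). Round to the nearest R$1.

R$1,315,000

Set EPS_A = EPS_B: (EBIT − R$28,000)(1 − 0.31) ÷ 990,000 = (EBIT − R$678,000)(1 − 0.31) ÷ 490,000.
Cancelling (1 − t) and cross-multiplying: 490,000·(EBIT − 28,000) = 990,000·(EBIT − 678,000).
EBIT × (990,000 − 490,000) = 678,000 × 990,000 − 28,000 × 490,000 = 657,500,000,000, so EBIT = 657,500,000,000 ÷ 500,000 = 1,315,000.00.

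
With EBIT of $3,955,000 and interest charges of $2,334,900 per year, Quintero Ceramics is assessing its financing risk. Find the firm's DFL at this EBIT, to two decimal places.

Interest = $2,334,900.00.
Degree of financial leverage = EBIT / (EBIT − interest) = $3,955,000 / $1,620,100.00 = 2.4412.

2.44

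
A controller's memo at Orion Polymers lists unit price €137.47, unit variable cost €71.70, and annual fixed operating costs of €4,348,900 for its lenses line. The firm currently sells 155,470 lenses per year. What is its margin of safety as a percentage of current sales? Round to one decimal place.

57.5%

Unit CM = price − variable cost = €137.47 − €71.70 = €65.77. Break-even units = €4,348,900 ÷ €65.77 = 66,122.85; break-even revenue = 66,122.85 × €137.47 = €9,089,908.51.
Current sales = 155,470 × €137.47 = €21,372,460.90.
Margin of safety = (€21,372,460.90 − €9,089,908.51) ÷ €21,372,460.90 = 57.5%.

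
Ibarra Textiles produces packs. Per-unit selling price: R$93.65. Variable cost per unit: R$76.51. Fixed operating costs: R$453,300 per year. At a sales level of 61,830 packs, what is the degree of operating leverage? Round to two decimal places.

At 61,830 units, contribution = 61,830 × R$17.14 = R$1,059,766.20.
Subtracting fixed costs: EBIT = R$1,059,766.20 − R$453,300 = R$606,466.20.
So DOL = total CM / EBIT = R$1,059,766.20 / R$606,466.20 = 1.7474.

1.75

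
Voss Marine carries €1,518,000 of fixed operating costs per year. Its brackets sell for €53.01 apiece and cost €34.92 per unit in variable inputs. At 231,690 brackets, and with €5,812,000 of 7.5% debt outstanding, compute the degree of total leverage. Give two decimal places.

1.87

Total contribution margin = 231,690 × €18.09 = €4,191,272.10.
Subtracting fixed costs: EBIT = €4,191,272.10 − €1,518,000 = €2,673,272.10. Interest = €435,900.00, so EBIT − I = €2,237,372.10.
Degree of total leverage = total CM / (EBIT − interest) = €4,191,272.10 / €2,237,372.10 = 1.8733.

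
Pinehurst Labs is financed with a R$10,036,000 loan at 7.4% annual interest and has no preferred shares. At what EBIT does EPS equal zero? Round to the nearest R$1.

R$742,664

Annual interest = 7.4% × R$10,036,000 = R$742,664.00.
Without preferred stock the financial break-even is simply EBIT = interest = R$742,664.00.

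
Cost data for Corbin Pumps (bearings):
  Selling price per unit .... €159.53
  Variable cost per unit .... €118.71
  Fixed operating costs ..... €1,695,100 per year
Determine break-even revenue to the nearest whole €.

€6,624,677

CM per unit = €159.53 − €118.71 = €40.82; CM ratio = €40.82 / €159.53 = 0.2559.
Break-even revenue = fixed costs × price ÷ CM = €1,695,100 × €159.53 ÷ €40.82 = €6,624,677.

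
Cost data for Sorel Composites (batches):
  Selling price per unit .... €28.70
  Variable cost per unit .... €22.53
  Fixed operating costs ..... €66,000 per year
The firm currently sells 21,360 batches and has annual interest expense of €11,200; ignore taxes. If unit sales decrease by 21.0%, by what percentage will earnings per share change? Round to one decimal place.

Contribution at this volume is 21,360 × €6.17 = €131,791.20.
EBIT = €131,791.20 − €66,000 = €65,791.20.
Interest = €11,200.00, so EBIT − I = €54,591.20.
Degree of combined leverage = contribution ÷ (EBIT − I) = €131,791.20 ÷ €54,591.20 = 2.4141.
EPS therefore changes by 2.4141 × (-21.0%) = -50.7%.

-50.7%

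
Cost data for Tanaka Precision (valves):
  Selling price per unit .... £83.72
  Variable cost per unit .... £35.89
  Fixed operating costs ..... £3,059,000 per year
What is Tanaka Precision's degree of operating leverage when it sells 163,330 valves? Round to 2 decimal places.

1.64

Contribution at this volume is 163,330 × £47.83 = £7,812,073.90.
Operating income = contribution − fixed costs = £7,812,073.90 − £3,059,000 = £4,753,073.90.
Degree of operating leverage = £7,812,073.90 / £4,753,073.90 = 1.6436.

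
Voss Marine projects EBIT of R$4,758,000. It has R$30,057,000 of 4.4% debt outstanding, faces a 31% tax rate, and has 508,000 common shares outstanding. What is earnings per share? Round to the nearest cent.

Interest = R$1,322,508.00, so EBT = R$4,758,000 − R$1,322,508.00 = R$3,435,492.00.
Net income = R$3,435,492.00 × (1 − 0.31) = R$2,370,489.48.
EPS = R$2,370,489.48 ÷ 508,000 = R$4.67.

R$4.67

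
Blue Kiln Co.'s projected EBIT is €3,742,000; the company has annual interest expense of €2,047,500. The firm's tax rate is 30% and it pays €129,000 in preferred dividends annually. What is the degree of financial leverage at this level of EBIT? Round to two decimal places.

Interest = €2,047,500.00.
Preferred dividends grossed up pre-tax: €129,000 / (1 − 0.30) = €184,285.71.
DFL = EBIT ÷ [EBIT − I − D_p/(1−t)] = €3,742,000 ÷ [€3,742,000 − €2,047,500.00 − €184,285.71] = €3,742,000 ÷ €1,510,214.29 = 2.4778.

2.48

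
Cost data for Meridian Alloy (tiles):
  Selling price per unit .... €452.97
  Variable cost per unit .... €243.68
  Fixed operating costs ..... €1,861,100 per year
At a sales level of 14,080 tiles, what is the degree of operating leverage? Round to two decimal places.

At 14,080 units, contribution = 14,080 × €209.29 = €2,946,803.20.
Operating income = contribution − fixed costs = €2,946,803.20 − €1,861,100 = €1,085,703.20.
DOL = contribution ÷ EBIT = €2,946,803.20 ÷ €1,085,703.20 = 2.7142.

2.71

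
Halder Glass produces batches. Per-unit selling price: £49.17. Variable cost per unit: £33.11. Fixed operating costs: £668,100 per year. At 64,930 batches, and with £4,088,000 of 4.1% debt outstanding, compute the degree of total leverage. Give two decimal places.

5.04

At 64,930 units, contribution = 64,930 × £16.06 = £1,042,775.80.
Operating income = contribution − fixed costs = £1,042,775.80 − £668,100 = £374,675.80. Interest = £167,608.00.
DOL = £1,042,775.80 ÷ £374,675.80 = 2.7831; DFL = £374,675.80 ÷ £207,067.80 = 1.8094.
Combined leverage = 2.7831 × 1.8094 = 5.0357.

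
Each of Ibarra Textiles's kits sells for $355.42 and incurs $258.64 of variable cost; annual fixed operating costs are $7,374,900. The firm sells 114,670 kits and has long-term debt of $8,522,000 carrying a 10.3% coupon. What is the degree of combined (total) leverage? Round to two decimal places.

Contribution at this volume is 114,670 × $96.78 = $11,097,762.60.
Operating income = contribution − fixed costs = $11,097,762.60 − $7,374,900 = $3,722,862.60. Interest = $877,766.00, so EBIT − I = $2,845,096.60.
Degree of total leverage = total CM / (EBIT − interest) = $11,097,762.60 / $2,845,096.60 = 3.9007.

3.90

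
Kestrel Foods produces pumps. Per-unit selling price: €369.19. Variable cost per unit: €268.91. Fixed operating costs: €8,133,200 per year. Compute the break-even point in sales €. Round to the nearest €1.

CM per unit = €369.19 − €268.91 = €100.28; CM ratio = €100.28 / €369.19 = 0.2716.
Break-even sales = FC ÷ CM ratio = €8,133,200 × €369.19 / €100.28 = €29,943,120.

€29,943,120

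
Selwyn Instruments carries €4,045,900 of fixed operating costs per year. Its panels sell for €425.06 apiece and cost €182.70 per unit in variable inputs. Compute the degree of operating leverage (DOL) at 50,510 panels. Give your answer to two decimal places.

Contribution at this volume is 50,510 × €242.36 = €12,241,603.60.
Operating income = contribution − fixed costs = €12,241,603.60 − €4,045,900 = €8,195,703.60.
Degree of operating leverage = €12,241,603.60 / €8,195,703.60 = 1.4937.

1.49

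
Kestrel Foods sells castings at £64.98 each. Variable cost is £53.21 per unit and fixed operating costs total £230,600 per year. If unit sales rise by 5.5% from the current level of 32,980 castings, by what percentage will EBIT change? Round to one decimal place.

+13.5%

Contribution at this volume is 32,980 × £11.77 = £388,174.60.
EBIT = £388,174.60 − £230,600 = £157,574.60.
Degree of operating leverage = £388,174.60 / £157,574.60 = 2.4634.
So EBIT moves 2.4634 × (+5.5%) = +13.5%.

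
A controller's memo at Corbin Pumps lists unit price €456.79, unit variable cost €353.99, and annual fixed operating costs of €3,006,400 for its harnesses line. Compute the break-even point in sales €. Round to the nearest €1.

€13,358,886

CM per unit = €456.79 − €353.99 = €102.80; CM ratio = €102.80 / €456.79 = 0.2250.
Break-even sales = FC ÷ CM ratio = €3,006,400 × €456.79 / €102.80 = €13,358,886.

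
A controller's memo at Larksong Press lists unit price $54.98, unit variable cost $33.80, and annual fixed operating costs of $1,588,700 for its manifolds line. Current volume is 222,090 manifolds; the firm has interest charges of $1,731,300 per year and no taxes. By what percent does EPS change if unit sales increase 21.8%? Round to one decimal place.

+74.1%

Total contribution margin = 222,090 × $21.18 = $4,703,866.20.
Operating income = contribution − fixed costs = $4,703,866.20 − $1,588,700 = $3,115,166.20.
After interest of $1,731,300.00, pre-tax earnings = $1,383,866.20.
DCL = total CM / (EBIT − I) = $4,703,866.20 / $1,383,866.20 = 3.3991.
%ΔEPS = DCL × %ΔSales = 3.3991 × +21.8% = +74.1%.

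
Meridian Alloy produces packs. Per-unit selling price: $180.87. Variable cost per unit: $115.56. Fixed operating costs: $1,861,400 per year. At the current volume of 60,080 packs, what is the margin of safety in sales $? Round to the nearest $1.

Contribution margin per unit = $180.87 − $115.56 = $65.31. Break-even units = $1,861,400 ÷ $65.31 = 28,501.00; break-even revenue = 28,501.00 × $180.87 = $5,154,975.01.
Current sales = 60,080 × $180.87 = $10,866,669.60.
Margin of safety = $10,866,669.60 − $5,154,975.01 = $5,711,695.

$5,711,695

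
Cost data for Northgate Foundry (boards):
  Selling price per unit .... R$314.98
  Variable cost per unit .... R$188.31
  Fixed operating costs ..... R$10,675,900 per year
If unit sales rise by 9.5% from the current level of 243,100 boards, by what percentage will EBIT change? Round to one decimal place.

At 243,100 units, contribution = 243,100 × R$126.67 = R$30,793,477.00.
EBIT = R$30,793,477.00 − R$10,675,900 = R$20,117,577.00.
DOL = contribution ÷ EBIT = R$30,793,477.00 ÷ R$20,117,577.00 = 1.5307.
Operating income changes by 1.5307 × +9.5% = +14.5%.

+14.5%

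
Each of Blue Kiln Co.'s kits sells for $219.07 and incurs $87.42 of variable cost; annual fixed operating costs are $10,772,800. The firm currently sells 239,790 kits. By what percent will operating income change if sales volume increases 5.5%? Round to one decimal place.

+8.3%

At 239,790 units, contribution = 239,790 × $131.65 = $31,568,353.50.
EBIT = $31,568,353.50 − $10,772,800 = $20,795,553.50.
DOL = contribution ÷ EBIT = $31,568,353.50 ÷ $20,795,553.50 = 1.5180.
So EBIT moves 1.5180 × (+5.5%) = +8.3%.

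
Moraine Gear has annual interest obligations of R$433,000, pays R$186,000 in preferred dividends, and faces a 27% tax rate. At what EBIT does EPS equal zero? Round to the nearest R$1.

Grossing the preferred dividend up to pre-tax terms: R$186,000 / (1 − 0.27) = R$254,794.52.
EPS = 0 when EBIT covers interest plus the pre-tax preferred burden: R$433,000 + R$254,794.52 = R$687,794.52.

R$687,795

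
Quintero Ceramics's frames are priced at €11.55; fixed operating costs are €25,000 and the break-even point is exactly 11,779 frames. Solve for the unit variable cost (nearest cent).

€9.43

At break-even, FC = Q × (P − VC), so P − VC = €25,000 ÷ 11,779 = €2.1224.
Hence VC = price − CM = €11.55 − €2.1224 = €9.43.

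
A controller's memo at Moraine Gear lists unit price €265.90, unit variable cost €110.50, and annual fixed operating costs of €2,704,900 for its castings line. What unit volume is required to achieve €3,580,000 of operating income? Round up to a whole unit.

Contribution margin per unit = €265.90 − €110.50 = €155.40.
Units = (FC + target) / CM = (€2,704,900 + €3,580,000) / €155.40 = 40,443.37, so 40,444 castings.

40,444 castings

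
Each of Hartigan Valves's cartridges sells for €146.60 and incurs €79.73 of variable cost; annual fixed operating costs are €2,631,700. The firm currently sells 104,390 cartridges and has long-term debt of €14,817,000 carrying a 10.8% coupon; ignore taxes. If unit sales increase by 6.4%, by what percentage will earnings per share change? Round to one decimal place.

Total contribution margin = 104,390 × €66.87 = €6,980,559.30.
Operating income = contribution − fixed costs = €6,980,559.30 − €2,631,700 = €4,348,859.30.
Interest = €1,600,236.00, so EBIT − I = €2,748,623.30.
DCL = total CM / (EBIT − I) = €6,980,559.30 / €2,748,623.30 = 2.5397.
EPS therefore changes by 2.5397 × (+6.4%) = +16.3%.

+16.3%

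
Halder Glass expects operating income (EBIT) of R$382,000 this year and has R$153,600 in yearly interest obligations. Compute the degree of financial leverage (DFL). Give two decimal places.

Annual interest charges come to R$153,600.00.
Degree of financial leverage = EBIT / (EBIT − interest) = R$382,000 / R$228,400.00 = 1.6725.

1.67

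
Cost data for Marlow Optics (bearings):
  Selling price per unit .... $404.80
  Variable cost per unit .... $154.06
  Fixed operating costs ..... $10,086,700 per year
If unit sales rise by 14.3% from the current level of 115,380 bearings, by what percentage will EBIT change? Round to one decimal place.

Contribution at this volume is 115,380 × $250.74 = $28,930,381.20.
Subtracting fixed costs: EBIT = $28,930,381.20 − $10,086,700 = $18,843,681.20.
So DOL = total CM / EBIT = $28,930,381.20 / $18,843,681.20 = 1.5353.
So EBIT moves 1.5353 × (+14.3%) = +22.0%.

+22.0%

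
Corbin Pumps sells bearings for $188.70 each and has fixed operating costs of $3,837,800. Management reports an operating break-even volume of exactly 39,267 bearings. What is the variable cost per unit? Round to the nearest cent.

At break-even, FC = Q × (P − VC), so P − VC = $3,837,800 ÷ 39,267 = $97.7360.
Variable cost per unit = $188.70 − $97.7360 = $90.96.

$90.96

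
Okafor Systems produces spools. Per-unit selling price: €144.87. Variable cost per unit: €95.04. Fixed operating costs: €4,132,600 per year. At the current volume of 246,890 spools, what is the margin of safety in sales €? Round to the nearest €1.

€23,752,309

Each unit contributes €144.87 − €95.04 = €49.83. Break-even units = €4,132,600 ÷ €49.83 = 82,933.98; break-even revenue = 82,933.98 × €144.87 = €12,014,645.03.
Current sales = 246,890 × €144.87 = €35,766,954.30.
Margin of safety = €35,766,954.30 − €12,014,645.03 = €23,752,309.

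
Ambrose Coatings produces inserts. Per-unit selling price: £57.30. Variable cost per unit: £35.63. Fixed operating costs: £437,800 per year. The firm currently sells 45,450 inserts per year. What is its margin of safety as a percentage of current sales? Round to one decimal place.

55.5%

Contribution margin per unit = £57.30 − £35.63 = £21.67. Break-even units = £437,800 ÷ £21.67 = 20,203.05; break-even revenue = 20,203.05 × £57.30 = £1,157,634.52.
Actual sales revenue = 45,450 × £57.30 = £2,604,285.00.
Margin of safety = (£2,604,285.00 − £1,157,634.52) ÷ £2,604,285.00 = 55.5%.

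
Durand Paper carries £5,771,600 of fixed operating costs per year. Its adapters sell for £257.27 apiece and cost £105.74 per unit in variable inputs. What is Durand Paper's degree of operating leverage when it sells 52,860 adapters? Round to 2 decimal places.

At 52,860 units, contribution = 52,860 × £151.53 = £8,009,875.80.
Operating income = contribution − fixed costs = £8,009,875.80 − £5,771,600 = £2,238,275.80.
So DOL = total CM / EBIT = £8,009,875.80 / £2,238,275.80 = 3.5786.

3.58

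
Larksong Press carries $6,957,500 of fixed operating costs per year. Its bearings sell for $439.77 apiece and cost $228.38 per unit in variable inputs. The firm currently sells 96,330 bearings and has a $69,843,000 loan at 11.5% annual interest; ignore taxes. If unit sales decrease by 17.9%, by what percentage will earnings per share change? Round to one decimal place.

-67.8%

At 96,330 units, contribution = 96,330 × $211.39 = $20,363,198.70.
EBIT = $20,363,198.70 − $6,957,500 = $13,405,698.70.
After interest of $8,031,945.00, pre-tax earnings = $5,373,753.70.
DCL = total CM / (EBIT − I) = $20,363,198.70 / $5,373,753.70 = 3.7894.
EPS therefore changes by 3.7894 × (-17.9%) = -67.8%.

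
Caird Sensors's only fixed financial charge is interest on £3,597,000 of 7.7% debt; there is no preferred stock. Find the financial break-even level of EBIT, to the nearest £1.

Annual interest = 7.7% × £3,597,000 = £276,969.00.
Without preferred stock the financial break-even is simply EBIT = interest = £276,969.00.

£276,969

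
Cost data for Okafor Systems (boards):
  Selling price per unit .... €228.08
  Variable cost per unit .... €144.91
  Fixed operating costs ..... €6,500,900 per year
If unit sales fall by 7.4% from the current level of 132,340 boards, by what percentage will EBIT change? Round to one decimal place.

Contribution at this volume is 132,340 × €83.17 = €11,006,717.80.
Operating income = contribution − fixed costs = €11,006,717.80 − €6,500,900 = €4,505,817.80.
Degree of operating leverage = €11,006,717.80 / €4,505,817.80 = 2.4428.
So EBIT moves 2.4428 × (-7.4%) = -18.1%.

-18.1%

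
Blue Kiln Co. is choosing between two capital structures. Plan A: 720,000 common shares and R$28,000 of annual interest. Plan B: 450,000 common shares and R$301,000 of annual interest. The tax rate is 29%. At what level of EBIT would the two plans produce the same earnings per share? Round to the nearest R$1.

R$756,000

At indifference, (EBIT − 28,000)(1 − t)/720,000 = (EBIT − 301,000)(1 − t)/450,000.
Cancelling (1 − t) and cross-multiplying: 450,000·(EBIT − 28,000) = 720,000·(EBIT − 301,000).
EBIT × (720,000 − 450,000) = 301,000 × 720,000 − 28,000 × 450,000 = 204,120,000,000, so EBIT = 204,120,000,000 ÷ 270,000 = 756,000.00.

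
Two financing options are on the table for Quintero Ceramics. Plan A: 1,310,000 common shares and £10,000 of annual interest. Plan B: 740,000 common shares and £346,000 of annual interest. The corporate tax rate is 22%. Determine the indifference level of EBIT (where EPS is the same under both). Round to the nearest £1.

£782,211

Set EPS_A = EPS_B: (EBIT − £10,000)(1 − 0.22) ÷ 1,310,000 = (EBIT − £346,000)(1 − 0.22) ÷ 740,000.
Cancelling (1 − t) and cross-multiplying: 740,000·(EBIT − 10,000) = 1,310,000·(EBIT − 346,000).
EBIT × (1,310,000 − 740,000) = 346,000 × 1,310,000 − 10,000 × 740,000 = 445,860,000,000, so EBIT = 445,860,000,000 ÷ 570,000 = 782,210.53.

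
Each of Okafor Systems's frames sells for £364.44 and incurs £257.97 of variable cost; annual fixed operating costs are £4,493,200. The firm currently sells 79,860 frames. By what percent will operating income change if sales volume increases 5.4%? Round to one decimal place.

+11.5%

At 79,860 units, contribution = 79,860 × £106.47 = £8,502,694.20.
Subtracting fixed costs: EBIT = £8,502,694.20 − £4,493,200 = £4,009,494.20.
So DOL = total CM / EBIT = £8,502,694.20 / £4,009,494.20 = 2.1206.
%ΔEBIT = DOL × %ΔSales = 2.1206 × +5.4% = +11.5%.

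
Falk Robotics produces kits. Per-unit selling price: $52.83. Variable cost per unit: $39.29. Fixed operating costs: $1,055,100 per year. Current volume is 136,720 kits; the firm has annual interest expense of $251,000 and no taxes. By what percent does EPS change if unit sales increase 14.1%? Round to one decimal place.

+47.9%

At 136,720 units, contribution = 136,720 × $13.54 = $1,851,188.80.
Operating income = contribution − fixed costs = $1,851,188.80 − $1,055,100 = $796,088.80.
Interest = $251,000.00, so EBIT − I = $545,088.80.
Degree of combined leverage = contribution ÷ (EBIT − I) = $1,851,188.80 ÷ $545,088.80 = 3.3961.
EPS therefore changes by 3.3961 × (+14.1%) = +47.9%.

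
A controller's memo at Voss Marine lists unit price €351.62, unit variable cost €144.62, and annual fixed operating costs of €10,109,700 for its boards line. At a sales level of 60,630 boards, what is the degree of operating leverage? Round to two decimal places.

Contribution at this volume is 60,630 × €207.00 = €12,550,410.00.
EBIT = €12,550,410.00 − €10,109,700 = €2,440,710.00.
Degree of operating leverage = €12,550,410.00 / €2,440,710.00 = 5.1421.

5.14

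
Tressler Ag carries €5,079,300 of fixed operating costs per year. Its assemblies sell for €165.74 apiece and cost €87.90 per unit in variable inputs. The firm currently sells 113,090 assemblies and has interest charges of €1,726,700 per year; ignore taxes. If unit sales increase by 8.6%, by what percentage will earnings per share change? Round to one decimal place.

+37.9%

Contribution at this volume is 113,090 × €77.84 = €8,802,925.60.
EBIT = €8,802,925.60 − €5,079,300 = €3,723,625.60.
Interest = €1,726,700.00, so EBIT − I = €1,996,925.60.
DCL = total CM / (EBIT − I) = €8,802,925.60 / €1,996,925.60 = 4.4082.
%ΔEPS = DCL × %ΔSales = 4.4082 × +8.6% = +37.9%.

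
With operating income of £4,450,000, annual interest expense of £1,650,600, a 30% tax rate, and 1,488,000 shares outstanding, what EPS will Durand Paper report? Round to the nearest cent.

£1.32

Pre-tax income = £4,450,000 − £1,650,600.00 = £2,799,400.00.
Net income = £2,799,400.00 × (1 − 0.30) = £1,959,580.00.
EPS = £1,959,580.00 ÷ 1,488,000 = £1.32.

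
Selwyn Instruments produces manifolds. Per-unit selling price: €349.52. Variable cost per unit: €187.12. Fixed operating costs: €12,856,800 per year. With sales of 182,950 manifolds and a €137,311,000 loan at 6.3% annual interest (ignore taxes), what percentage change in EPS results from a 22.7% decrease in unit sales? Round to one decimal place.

-82.2%

Total contribution margin = 182,950 × €162.40 = €29,711,080.00.
EBIT = €29,711,080.00 − €12,856,800 = €16,854,280.00.
Interest = €8,650,593.00, so EBIT − I = €8,203,687.00.
DCL = total CM / (EBIT − I) = €29,711,080.00 / €8,203,687.00 = 3.6217.
%ΔEPS = DCL × %ΔSales = 3.6217 × -22.7% = -82.2%.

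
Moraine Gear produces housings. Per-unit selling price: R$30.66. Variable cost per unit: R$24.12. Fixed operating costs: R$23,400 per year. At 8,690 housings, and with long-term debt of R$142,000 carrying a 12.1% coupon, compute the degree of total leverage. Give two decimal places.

Total contribution margin = 8,690 × R$6.54 = R$56,832.60.
Subtracting fixed costs: EBIT = R$56,832.60 − R$23,400 = R$33,432.60. Interest = R$17,182.00, so EBIT − I = R$16,250.60.
DCL = contribution ÷ (EBIT − I) = R$56,832.60 ÷ R$16,250.60 = 3.4973.

3.50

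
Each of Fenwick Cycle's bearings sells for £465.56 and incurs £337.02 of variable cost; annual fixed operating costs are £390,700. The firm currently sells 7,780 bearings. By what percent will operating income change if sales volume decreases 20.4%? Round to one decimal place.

-33.5%

Total contribution margin = 7,780 × £128.54 = £1,000,041.20.
Operating income = contribution − fixed costs = £1,000,041.20 − £390,700 = £609,341.20.
So DOL = total CM / EBIT = £1,000,041.20 / £609,341.20 = 1.6412.
So EBIT moves 1.6412 × (-20.4%) = -33.5%.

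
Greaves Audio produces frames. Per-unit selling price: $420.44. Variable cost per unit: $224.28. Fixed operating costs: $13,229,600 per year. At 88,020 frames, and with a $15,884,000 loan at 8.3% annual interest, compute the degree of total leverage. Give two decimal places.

Contribution at this volume is 88,020 × $196.16 = $17,266,003.20.
Subtracting fixed costs: EBIT = $17,266,003.20 − $13,229,600 = $4,036,403.20. Interest = $1,318,372.00, so EBIT − I = $2,718,031.20.
DCL = contribution ÷ (EBIT − I) = $17,266,003.20 ÷ $2,718,031.20 = 6.3524.

6.35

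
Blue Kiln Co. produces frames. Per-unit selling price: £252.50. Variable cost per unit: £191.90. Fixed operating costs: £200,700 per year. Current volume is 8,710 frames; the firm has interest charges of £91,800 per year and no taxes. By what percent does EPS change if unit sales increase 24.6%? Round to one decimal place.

Total contribution margin = 8,710 × £60.60 = £527,826.00.
EBIT = £527,826.00 − £200,700 = £327,126.00.
After interest of £91,800.00, pre-tax earnings = £235,326.00.
DCL = total CM / (EBIT − I) = £527,826.00 / £235,326.00 = 2.2430.
EPS therefore changes by 2.2430 × (+24.6%) = +55.2%.

+55.2%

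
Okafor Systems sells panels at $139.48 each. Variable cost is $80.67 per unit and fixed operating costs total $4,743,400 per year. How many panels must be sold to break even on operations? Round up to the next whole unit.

Contribution margin per unit = $139.48 − $80.67 = $58.81.
Break-even volume = fixed costs ÷ CM per unit = $4,743,400 ÷ $58.81 = 80,656.35, so 80,657 panels.

80,657 panels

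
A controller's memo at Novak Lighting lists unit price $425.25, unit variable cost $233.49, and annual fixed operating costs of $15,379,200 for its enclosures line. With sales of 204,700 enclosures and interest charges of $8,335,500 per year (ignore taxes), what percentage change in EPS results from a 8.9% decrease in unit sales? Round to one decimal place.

Total contribution margin = 204,700 × $191.76 = $39,253,272.00.
Operating income = contribution − fixed costs = $39,253,272.00 − $15,379,200 = $23,874,072.00.
After interest of $8,335,500.00, pre-tax earnings = $15,538,572.00.
DCL = total CM / (EBIT − I) = $39,253,272.00 / $15,538,572.00 = 2.5262.
%ΔEPS = DCL × %ΔSales = 2.5262 × -8.9% = -22.5%.

-22.5%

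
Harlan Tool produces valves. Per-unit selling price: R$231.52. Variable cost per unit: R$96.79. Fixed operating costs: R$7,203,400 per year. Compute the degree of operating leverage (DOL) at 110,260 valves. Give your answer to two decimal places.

Total contribution margin = 110,260 × R$134.73 = R$14,855,329.80.
Subtracting fixed costs: EBIT = R$14,855,329.80 − R$7,203,400 = R$7,651,929.80.
DOL = contribution ÷ EBIT = R$14,855,329.80 ÷ R$7,651,929.80 = 1.9414.

1.94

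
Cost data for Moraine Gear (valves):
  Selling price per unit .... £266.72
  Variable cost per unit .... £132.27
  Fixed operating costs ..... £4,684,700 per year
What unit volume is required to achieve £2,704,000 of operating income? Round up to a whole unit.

Contribution margin per unit = £266.72 − £132.27 = £134.45.
Need Q such that Q × £134.45 − £4,684,700 = £2,704,000, i.e. Q = £7,388,700 / £134.45 = 54,955.00 → 54,956.

54,956 valves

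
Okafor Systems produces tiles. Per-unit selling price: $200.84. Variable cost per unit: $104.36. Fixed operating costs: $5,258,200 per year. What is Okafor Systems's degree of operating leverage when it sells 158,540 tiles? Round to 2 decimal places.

Total contribution margin = 158,540 × $96.48 = $15,295,939.20.
Operating income = contribution − fixed costs = $15,295,939.20 − $5,258,200 = $10,037,739.20.
DOL = contribution ÷ EBIT = $15,295,939.20 ÷ $10,037,739.20 = 1.5238.

1.52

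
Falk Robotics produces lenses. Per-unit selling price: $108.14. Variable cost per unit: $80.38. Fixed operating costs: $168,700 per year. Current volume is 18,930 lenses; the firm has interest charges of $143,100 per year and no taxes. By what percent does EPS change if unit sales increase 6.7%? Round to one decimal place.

+16.5%

At 18,930 units, contribution = 18,930 × $27.76 = $525,496.80.
Operating income = contribution − fixed costs = $525,496.80 − $168,700 = $356,796.80.
After interest of $143,100.00, pre-tax earnings = $213,696.80.
Degree of combined leverage = contribution ÷ (EBIT − I) = $525,496.80 ÷ $213,696.80 = 2.4591.
EPS therefore changes by 2.4591 × (+6.7%) = +16.5%.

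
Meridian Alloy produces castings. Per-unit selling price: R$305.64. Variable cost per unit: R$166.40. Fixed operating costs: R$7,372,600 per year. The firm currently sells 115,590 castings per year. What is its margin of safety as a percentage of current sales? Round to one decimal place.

54.2%

Unit CM = price − variable cost = R$305.64 − R$166.40 = R$139.24. Break-even units = R$7,372,600 ÷ R$139.24 = 52,948.87; break-even revenue = 52,948.87 × R$305.64 = R$16,183,291.18.
Current sales = 115,590 × R$305.64 = R$35,328,927.60.
Margin of safety = (R$35,328,927.60 − R$16,183,291.18) ÷ R$35,328,927.60 = 54.2%.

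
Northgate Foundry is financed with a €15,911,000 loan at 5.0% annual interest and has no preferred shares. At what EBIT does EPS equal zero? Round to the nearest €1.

€795,550

Annual interest = 5.0% × €15,911,000 = €795,550.00.
Without preferred stock the financial break-even is simply EBIT = interest = €795,550.00.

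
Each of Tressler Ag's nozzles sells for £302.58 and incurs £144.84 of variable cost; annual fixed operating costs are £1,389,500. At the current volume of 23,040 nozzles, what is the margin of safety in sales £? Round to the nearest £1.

Each unit contributes £302.58 − £144.84 = £157.74. Break-even units = £1,389,500 ÷ £157.74 = 8,808.80; break-even revenue = 8,808.80 × £302.58 = £2,665,366.49.
Current sales = 23,040 × £302.58 = £6,971,443.20.
Margin of safety = £6,971,443.20 − £2,665,366.49 = £4,306,077.

£4,306,077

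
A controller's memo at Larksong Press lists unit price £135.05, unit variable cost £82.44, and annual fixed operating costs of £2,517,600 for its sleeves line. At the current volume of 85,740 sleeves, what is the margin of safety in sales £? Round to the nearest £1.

Each unit contributes £135.05 − £82.44 = £52.61. Break-even units = £2,517,600 ÷ £52.61 = 47,854.02; break-even revenue = 47,854.02 × £135.05 = £6,462,685.42.
Actual sales revenue = 85,740 × £135.05 = £11,579,187.00.
Margin of safety = £11,579,187.00 − £6,462,685.42 = £5,116,502.

£5,116,502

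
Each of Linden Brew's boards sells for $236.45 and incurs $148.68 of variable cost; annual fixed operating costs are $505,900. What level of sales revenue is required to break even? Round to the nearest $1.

$1,362,881

CM per unit = $236.45 − $148.68 = $87.77; CM ratio = $87.77 / $236.45 = 0.3712.
Break-even sales = FC ÷ CM ratio = $505,900 × $236.45 / $87.77 = $1,362,881.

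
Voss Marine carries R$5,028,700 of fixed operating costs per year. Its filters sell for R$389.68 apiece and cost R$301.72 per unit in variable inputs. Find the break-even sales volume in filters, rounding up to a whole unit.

Each unit contributes R$389.68 − R$301.72 = R$87.96.
Units to break even: R$5,028,700 ÷ R$87.96 = 57,170.30, rounded up to 57,171.

57,171 filters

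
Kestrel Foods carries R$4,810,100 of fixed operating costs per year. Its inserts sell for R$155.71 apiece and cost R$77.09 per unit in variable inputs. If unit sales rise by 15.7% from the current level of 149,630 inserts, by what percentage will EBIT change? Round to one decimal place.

At 149,630 units, contribution = 149,630 × R$78.62 = R$11,763,910.60.
Operating income = contribution − fixed costs = R$11,763,910.60 − R$4,810,100 = R$6,953,810.60.
Degree of operating leverage = R$11,763,910.60 / R$6,953,810.60 = 1.6917.
So EBIT moves 1.6917 × (+15.7%) = +26.6%.

+26.6%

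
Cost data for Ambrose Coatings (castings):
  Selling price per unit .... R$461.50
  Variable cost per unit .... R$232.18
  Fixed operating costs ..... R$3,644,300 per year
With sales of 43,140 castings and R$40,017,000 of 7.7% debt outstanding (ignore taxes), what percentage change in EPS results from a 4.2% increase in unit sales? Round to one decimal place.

At 43,140 units, contribution = 43,140 × R$229.32 = R$9,892,864.80.
Operating income = contribution − fixed costs = R$9,892,864.80 − R$3,644,300 = R$6,248,564.80.
After interest of R$3,081,309.00, pre-tax earnings = R$3,167,255.80.
Degree of combined leverage = contribution ÷ (EBIT − I) = R$9,892,864.80 ÷ R$3,167,255.80 = 3.1235.
%ΔEPS = DCL × %ΔSales = 3.1235 × +4.2% = +13.1%.

+13.1%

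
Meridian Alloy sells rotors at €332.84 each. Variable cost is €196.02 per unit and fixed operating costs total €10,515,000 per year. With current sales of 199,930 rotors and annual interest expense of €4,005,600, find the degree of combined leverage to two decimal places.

2.13

Total contribution margin = 199,930 × €136.82 = €27,354,422.60.
EBIT = €27,354,422.60 − €10,515,000 = €16,839,422.60. Interest = €4,005,600.00.
DOL = €27,354,422.60 ÷ €16,839,422.60 = 1.6244; DFL = €16,839,422.60 ÷ €12,833,822.60 = 1.3121.
DCL = DOL × DFL = 1.6244 × 1.3121 = 2.1314.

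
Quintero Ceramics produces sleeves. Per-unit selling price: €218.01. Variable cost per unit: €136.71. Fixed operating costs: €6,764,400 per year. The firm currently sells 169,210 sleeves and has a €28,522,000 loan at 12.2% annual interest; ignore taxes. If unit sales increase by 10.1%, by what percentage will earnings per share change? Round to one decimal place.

Total contribution margin = 169,210 × €81.30 = €13,756,773.00.
EBIT = €13,756,773.00 − €6,764,400 = €6,992,373.00.
After interest of €3,479,684.00, pre-tax earnings = €3,512,689.00.
Degree of combined leverage = contribution ÷ (EBIT − I) = €13,756,773.00 ÷ €3,512,689.00 = 3.9163.
%ΔEPS = DCL × %ΔSales = 3.9163 × +10.1% = +39.6%.

+39.6%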